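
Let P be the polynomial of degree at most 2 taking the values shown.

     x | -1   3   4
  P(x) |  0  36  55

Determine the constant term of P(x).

3

Write P(x) = ax^2 + bx + c. Substituting each data point gives a linear system:
  a - b + c = 0
  9a + 3b + c = 36
  16a + 4b + c = 55
Solving the system yields a = 2, b = 5, c = 3.
So P(x) = 2x^2 + 5x + 3.
The constant term is 3.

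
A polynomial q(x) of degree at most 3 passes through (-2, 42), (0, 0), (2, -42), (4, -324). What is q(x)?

q(x) = -5x^3 - x

Using the Lagrange interpolation formula with nodes -2, 0, 2, 4:
  L_0(x) = x(x - 2)(x - 4) / -48
  L_1(x) = (x + 2)(x - 2)(x - 4) / 16
  L_2(x) = (x + 2)x(x - 4) / -16
  L_3(x) = (x + 2)x(x - 2) / 48
Then q(x) = 42·L_0(x) + 0·L_1(x) - 42·L_2(x) - 324·L_3(x).
Expanding and collecting terms gives q(x) = -5x^3 - x.
Check: q(4) = -324. ✓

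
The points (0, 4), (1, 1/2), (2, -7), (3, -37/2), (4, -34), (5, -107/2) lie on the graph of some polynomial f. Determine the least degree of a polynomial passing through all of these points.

2

Forward differences of the values at s = 0, 1, 2, 3, 4, 5:
  f  : 4  1/2  -7  -37/2  -34  -107/2
  Δ  : -7/2  -15/2  -23/2  -31/2  -39/2
  Δ^2: -4  -4  -4  -4
  Δ^3: 0  0  0
  Δ^4: 0  0
  Δ^5: 0
The second differences are constant (-4) and nonzero, while all higher differences vanish, so the minimal degree is 2.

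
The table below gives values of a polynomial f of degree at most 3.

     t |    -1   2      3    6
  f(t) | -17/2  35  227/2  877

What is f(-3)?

-235/2

Write f(t) = at^3 + bt^2 + ct + d. Substituting each data point gives a linear system:
  -a + b - c + d = -17/2
  8a + 4b + 2c + d = 35
  27a + 9b + 3c + d = 227/2
  216a + 36b + 6c + d = 877
Solving the system yields a = 4, b = 0, c = 5/2, d = -2.
So f(t) = 4t^3 + (5/2)t - 2.
Then f(-3) = -235/2.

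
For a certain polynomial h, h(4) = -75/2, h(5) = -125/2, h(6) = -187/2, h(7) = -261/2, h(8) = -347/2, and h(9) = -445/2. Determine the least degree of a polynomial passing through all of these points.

Forward differences of the values at s = 4, 5, 6, 7, 8, 9:
  h  : -75/2  -125/2  -187/2  -261/2  -347/2  -445/2
  Δ  : -25  -31  -37  -43  -49
  Δ^2: -6  -6  -6  -6
  Δ^3: 0  0  0
  Δ^4: 0  0
  Δ^5: 0
The second differences are constant (-6) and nonzero, while all higher differences vanish, so the minimal degree is 2.

2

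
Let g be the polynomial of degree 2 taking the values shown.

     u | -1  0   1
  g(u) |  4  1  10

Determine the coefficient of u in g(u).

Write g(u) = au^2 + bu + c. Substituting each data point gives a linear system:
  a - b + c = 4
  c = 1
  a + b + c = 10
Solving the system yields a = 6, b = 3, c = 1.
So g(u) = 6u² + 3u + 1.
The coefficient of u is 3.

3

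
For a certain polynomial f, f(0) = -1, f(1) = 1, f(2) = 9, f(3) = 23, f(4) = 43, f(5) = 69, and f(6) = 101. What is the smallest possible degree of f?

2

Forward differences of the values at s = 0, 1, 2, 3, 4, 5, 6:
  f  : -1  1  9  23  43  69  101
  Δ  : 2  8  14  20  26  32
  Δ^2: 6  6  6  6  6
  Δ^3: 0  0  0  0
  Δ^4: 0  0  0
  Δ^5: 0  0
  Δ^6: 0
The second differences are constant (6) and nonzero, while all higher differences vanish, so the minimal degree is 2.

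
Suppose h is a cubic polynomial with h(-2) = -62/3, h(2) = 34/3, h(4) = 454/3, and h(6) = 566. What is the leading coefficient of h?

3

Write h(t) = at^3 + bt^2 + ct + d. Substituting each data point gives a linear system:
  -8a + 4b - 2c + d = -62/3
  8a + 4b + 2c + d = 34/3
  64a + 16b + 4c + d = 454/3
  216a + 36b + 6c + d = 566
Solving the system yields a = 3, b = -5/3, c = -4, d = 2.
So h(t) = 3t^3 - (5/3)t^2 - 4t + 2.
The leading coefficient is 3.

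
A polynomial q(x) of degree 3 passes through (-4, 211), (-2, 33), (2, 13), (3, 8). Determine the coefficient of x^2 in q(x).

6

Write q(x) = ax^3 + bx^2 + cx + d. Substituting each data point gives a linear system:
  -64a + 16b - 4c + d = 211
  -8a + 4b - 2c + d = 33
  8a + 4b + 2c + d = 13
  27a + 9b + 3c + d = 8
Solving the system yields a = -2, b = 6, c = 3, d = -1.
So q(x) = -2x³ + 6x² + 3x - 1.
The coefficient of x^2 is 6.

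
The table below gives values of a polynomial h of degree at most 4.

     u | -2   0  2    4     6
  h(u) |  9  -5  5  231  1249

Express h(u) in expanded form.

Using the Lagrange interpolation formula with nodes -2, 0, 2, 4, 6:
  L_0(u) = u(u - 2)(u - 4)(u - 6) / 384
  L_1(u) = (u + 2)(u - 2)(u - 4)(u - 6) / -96
  L_2(u) = (u + 2)u(u - 4)(u - 6) / 64
  L_3(u) = (u + 2)u(u - 2)(u - 6) / -96
  L_4(u) = (u + 2)u(u - 2)(u - 4) / 384
Then h(u) = 9·L_0(u) - 5·L_1(u) + 5·L_2(u) + 231·L_3(u) + 1249·L_4(u).
Expanding and collecting terms gives h(u) = u⁴ - u² - u - 5.
Check: h(2) = 5. ✓

h(u) = u^4 - u^2 - u - 5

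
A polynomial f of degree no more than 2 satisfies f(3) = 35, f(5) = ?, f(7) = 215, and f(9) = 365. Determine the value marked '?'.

The 3 known points determine the degree-2 polynomial uniquely.
Write f(n) = an^2 + bn + c. Substituting each data point gives a linear system:
  9a + 3b + c = 35
  49a + 7b + c = 215
  81a + 9b + c = 365
Solving the system yields a = 5, b = -5, c = 5.
So f(n) = 5n² - 5n + 5.
Then f(5) = 105.

105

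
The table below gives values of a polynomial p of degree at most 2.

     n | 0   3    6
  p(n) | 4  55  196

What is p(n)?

Using the Lagrange interpolation formula with nodes 0, 3, 6:
  L_0(n) = (n - 3)(n - 6) / 18
  L_1(n) = n(n - 6) / -9
  L_2(n) = n(n - 3) / 18
Then p(n) = 4·L_0(n) + 55·L_1(n) + 196·L_2(n).
Expanding and collecting terms gives p(n) = 5n² + 2n + 4.
Check: p(3) = 55. ✓

p(n) = 5n^2 + 2n + 4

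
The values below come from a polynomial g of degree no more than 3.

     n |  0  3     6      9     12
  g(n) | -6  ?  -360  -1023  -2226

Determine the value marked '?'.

The 4 known points determine the degree-3 polynomial uniquely.
Write g(n) = an^3 + bn^2 + cn + d. Substituting each data point gives a linear system:
  d = -6
  216a + 36b + 6c + d = -360
  729a + 81b + 9c + d = -1023
  1728a + 144b + 12c + d = -2226
Solving the system yields a = -1, b = -3, c = -5, d = -6.
So g(n) = -n³ - 3n² - 5n - 6.
Then g(3) = -75.

-75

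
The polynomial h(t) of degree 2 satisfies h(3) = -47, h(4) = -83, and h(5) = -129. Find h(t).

Using the Lagrange interpolation formula with nodes 3, 4, 5:
  L_0(t) = (t - 4)(t - 5) / 2
  L_1(t) = (t - 3)(t - 5) / -1
  L_2(t) = (t - 3)(t - 4) / 2
Then h(t) = -47·L_0(t) - 83·L_1(t) - 129·L_2(t).
Expanding and collecting terms gives h(t) = -5t^2 - t + 1.
Check: h(3) = -47. ✓

h(t) = -5t^2 - t + 1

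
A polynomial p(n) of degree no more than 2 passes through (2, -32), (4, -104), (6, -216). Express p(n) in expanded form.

p(n) = -5n^2 - 6n

Write p(n) = an^2 + bn + c. Substituting each data point gives a linear system:
  4a + 2b + c = -32
  16a + 4b + c = -104
  36a + 6b + c = -216
Solving the system yields a = -5, b = -6, c = 0.
So p(n) = -5n² - 6n.
Check: p(4) = -104. ✓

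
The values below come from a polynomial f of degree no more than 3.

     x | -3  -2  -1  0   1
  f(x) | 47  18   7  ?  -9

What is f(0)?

2

The 4 known points determine the degree-3 polynomial uniquely.
Write f(x) = ax^3 + bx^2 + cx + d. Substituting each data point gives a linear system:
  -27a + 9b - 3c + d = 47
  -8a + 4b - 2c + d = 18
  -a + b - c + d = 7
  a + b + c + d = -9
Solving the system yields a = -2, b = -3, c = -6, d = 2.
So f(x) = -2x^3 - 3x^2 - 6x + 2.
Then f(0) = 2.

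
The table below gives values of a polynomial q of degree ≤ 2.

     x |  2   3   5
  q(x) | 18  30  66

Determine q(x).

q(x) = 2x^2 + 2x + 6

Write q(x) = ax^2 + bx + c. Substituting each data point gives a linear system:
  4a + 2b + c = 18
  9a + 3b + c = 30
  25a + 5b + c = 66
Solving the system yields a = 2, b = 2, c = 6.
So q(x) = 2x^2 + 2x + 6.
Check: q(5) = 66. ✓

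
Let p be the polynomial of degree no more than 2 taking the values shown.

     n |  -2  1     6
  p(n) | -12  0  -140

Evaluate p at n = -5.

Write p(n) = an^2 + bn + c. Substituting each data point gives a linear system:
  4a - 2b + c = -12
  a + b + c = 0
  36a + 6b + c = -140
Solving the system yields a = -4, b = 0, c = 4.
So p(n) = -4n² + 4.
Then p(-5) = -96.

-96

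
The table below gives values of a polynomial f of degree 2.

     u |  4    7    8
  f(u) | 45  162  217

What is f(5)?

76

Write f(u) = au^2 + bu + c. Substituting each data point gives a linear system:
  16a + 4b + c = 45
  49a + 7b + c = 162
  64a + 8b + c = 217
Solving the system yields a = 4, b = -5, c = 1.
So f(u) = 4u² - 5u + 1.
Then f(5) = 76.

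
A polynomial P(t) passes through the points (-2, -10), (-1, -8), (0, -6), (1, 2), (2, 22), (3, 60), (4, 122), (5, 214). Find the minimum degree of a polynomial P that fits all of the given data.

Forward differences of the values at t = -2, -1, 0, 1, 2, 3, 4, 5:
  P  : -10  -8  -6  2  22  60  122  214
  Δ  : 2  2  8  20  38  62  92
  Δ^2: 0  6  12  18  24  30
  Δ^3: 6  6  6  6  6
  Δ^4: 0  0  0  0
  Δ^5: 0  0  0
  Δ^6: 0  0
  Δ^7: 0
The third differences are constant (6) and nonzero, while all higher differences vanish, so the minimal degree is 3.

3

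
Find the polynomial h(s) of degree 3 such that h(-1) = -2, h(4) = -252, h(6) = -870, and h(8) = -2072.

h(s) = -4s^3 - s^2 + 5s

Write h(s) = as^3 + bs^2 + cs + d. Substituting each data point gives a linear system:
  -a + b - c + d = -2
  64a + 16b + 4c + d = -252
  216a + 36b + 6c + d = -870
  512a + 64b + 8c + d = -2072
Solving the system yields a = -4, b = -1, c = 5, d = 0.
So h(s) = -4s^3 - s^2 + 5s.
Check: h(-1) = -2. ✓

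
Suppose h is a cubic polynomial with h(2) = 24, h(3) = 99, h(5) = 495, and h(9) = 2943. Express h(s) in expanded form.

Using the Lagrange interpolation formula with nodes 2, 3, 5, 9:
  L_0(s) = (s - 3)(s - 5)(s - 9) / -21
  L_1(s) = (s - 2)(s - 5)(s - 9) / 12
  L_2(s) = (s - 2)(s - 3)(s - 9) / -24
  L_3(s) = (s - 2)(s - 3)(s - 5) / 168
Then h(s) = 24·L_0(s) + 99·L_1(s) + 495·L_2(s) + 2943·L_3(s).
Expanding and collecting terms gives h(s) = 4s^3 + s^2 - 6s.
Check: h(3) = 99. ✓

h(s) = 4s^3 + s^2 - 6s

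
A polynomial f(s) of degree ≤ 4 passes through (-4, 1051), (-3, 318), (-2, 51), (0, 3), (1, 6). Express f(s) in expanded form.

Using the Lagrange interpolation formula with nodes -4, -3, -2, 0, 1:
  L_0(s) = (s + 3)(s + 2)s(s - 1) / 40
  L_1(s) = (s + 4)(s + 2)s(s - 1) / -12
  L_2(s) = (s + 4)(s + 3)s(s - 1) / 12
  L_3(s) = (s + 4)(s + 3)(s + 2)(s - 1) / -24
  L_4(s) = (s + 4)(s + 3)(s + 2)s / 60
Then f(s) = 1051·L_0(s) + 318·L_1(s) + 51·L_2(s) + 3·L_3(s) + 6·L_4(s).
Expanding and collecting terms gives f(s) = 4s⁴ - 2s³ - 5s² + 6s + 3.
Check: f(1) = 6. ✓

f(s) = 4s^4 - 2s^3 - 5s^2 + 6s + 3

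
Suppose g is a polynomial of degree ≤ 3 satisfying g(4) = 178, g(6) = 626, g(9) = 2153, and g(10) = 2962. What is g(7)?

1003

Write g(u) = au^3 + bu^2 + cu + d. Substituting each data point gives a linear system:
  64a + 16b + 4c + d = 178
  216a + 36b + 6c + d = 626
  729a + 81b + 9c + d = 2153
  1000a + 100b + 10c + d = 2962
Solving the system yields a = 3, b = 0, c = -4, d = 2.
So g(u) = 3u^3 - 4u + 2.
Then g(7) = 1003.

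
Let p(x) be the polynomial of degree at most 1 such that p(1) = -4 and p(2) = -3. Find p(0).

Write p(x) = ax + b. Substituting each data point gives a linear system:
  a + b = -4
  2a + b = -3
Solving the system yields a = 1, b = -5.
So p(x) = x - 5.
Then p(0) = -5.

-5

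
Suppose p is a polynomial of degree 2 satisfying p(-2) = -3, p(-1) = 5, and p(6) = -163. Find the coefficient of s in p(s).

-4

Write p(s) = as^2 + bs + c. Substituting each data point gives a linear system:
  4a - 2b + c = -3
  a - b + c = 5
  36a + 6b + c = -163
Solving the system yields a = -4, b = -4, c = 5.
So p(s) = -4s^2 - 4s + 5.
The coefficient of s is -4.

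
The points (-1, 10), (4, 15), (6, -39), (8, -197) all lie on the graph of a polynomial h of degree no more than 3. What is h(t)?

Write h(t) = at^3 + bt^2 + ct + d. Substituting each data point gives a linear system:
  -a + b - c + d = 10
  64a + 16b + 4c + d = 15
  216a + 36b + 6c + d = -39
  512a + 64b + 8c + d = -197
Solving the system yields a = -1, b = 5, c = -1, d = 3.
So h(t) = -t^3 + 5t^2 - t + 3.
Check: h(-1) = 10. ✓

h(t) = -t^3 + 5t^2 - t + 3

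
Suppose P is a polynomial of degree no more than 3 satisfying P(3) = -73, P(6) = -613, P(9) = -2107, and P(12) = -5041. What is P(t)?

P(t) = -3t^3 + t^2 - 1

Using the Lagrange interpolation formula with nodes 3, 6, 9, 12:
  L_0(t) = (t - 6)(t - 9)(t - 12) / -162
  L_1(t) = (t - 3)(t - 9)(t - 12) / 54
  L_2(t) = (t - 3)(t - 6)(t - 12) / -54
  L_3(t) = (t - 3)(t - 6)(t - 9) / 162
Then P(t) = -73·L_0(t) - 613·L_1(t) - 2107·L_2(t) - 5041·L_3(t).
Expanding and collecting terms gives P(t) = -3t³ + t² - 1.
Check: P(9) = -2107. ✓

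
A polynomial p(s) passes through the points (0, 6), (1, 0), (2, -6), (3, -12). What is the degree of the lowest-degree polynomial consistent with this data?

Forward differences of the values at s = 0, 1, 2, 3:
  p  : 6  0  -6  -12
  Δ  : -6  -6  -6
  Δ^2: 0  0
  Δ^3: 0
The first differences are constant (-6) and nonzero, while all higher differences vanish, so the minimal degree is 1.

1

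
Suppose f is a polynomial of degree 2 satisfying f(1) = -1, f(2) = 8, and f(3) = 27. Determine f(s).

Using the Lagrange interpolation formula with nodes 1, 2, 3:
  L_0(s) = (s - 2)(s - 3) / 2
  L_1(s) = (s - 1)(s - 3) / -1
  L_2(s) = (s - 1)(s - 2) / 2
Then f(s) = -1·L_0(s) + 8·L_1(s) + 27·L_2(s).
Expanding and collecting terms gives f(s) = 5s^2 - 6s.
Check: f(1) = -1. ✓

f(s) = 5s^2 - 6s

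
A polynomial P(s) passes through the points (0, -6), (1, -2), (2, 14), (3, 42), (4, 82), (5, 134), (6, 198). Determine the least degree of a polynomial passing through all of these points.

2

Forward differences of the values at s = 0, 1, 2, 3, 4, 5, 6:
  P  : -6  -2  14  42  82  134  198
  Δ  : 4  16  28  40  52  64
  Δ^2: 12  12  12  12  12
  Δ^3: 0  0  0  0
  Δ^4: 0  0  0
  Δ^5: 0  0
  Δ^6: 0
The second differences are constant (12) and nonzero, while all higher differences vanish, so the minimal degree is 2.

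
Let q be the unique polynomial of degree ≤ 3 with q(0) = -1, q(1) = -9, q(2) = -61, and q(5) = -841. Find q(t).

q(t) = -6t^3 - 4t^2 + 2t - 1

Using the Lagrange interpolation formula with nodes 0, 1, 2, 5:
  L_0(t) = (t - 1)(t - 2)(t - 5) / -10
  L_1(t) = t(t - 2)(t - 5) / 4
  L_2(t) = t(t - 1)(t - 5) / -6
  L_3(t) = t(t - 1)(t - 2) / 60
Then q(t) = -1·L_0(t) - 9·L_1(t) - 61·L_2(t) - 841·L_3(t).
Expanding and collecting terms gives q(t) = -6t^3 - 4t^2 + 2t - 1.
Check: q(0) = -1. ✓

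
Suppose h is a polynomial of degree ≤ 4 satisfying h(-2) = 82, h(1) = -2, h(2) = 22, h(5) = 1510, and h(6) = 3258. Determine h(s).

Write h(s) = as^4 + bs^3 + cs^2 + ds + e. Substituting each data point gives a linear system:
  16a - 8b + 4c - 2d + e = 82
  a + b + c + d + e = -2
  16a + 8b + 4c + 2d + e = 22
  625a + 125b + 25c + 5d + e = 1510
  1296a + 216b + 36c + 6d + e = 3258
Solving the system yields a = 3, b = -3, c = 1, d = -3, e = 0.
So h(s) = 3s^4 - 3s^3 + s^2 - 3s.
Check: h(1) = -2. ✓

h(s) = 3s^4 - 3s^3 + s^2 - 3s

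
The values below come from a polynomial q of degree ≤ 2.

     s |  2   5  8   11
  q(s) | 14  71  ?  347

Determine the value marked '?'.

182

On equispaced nodes a degree-2 polynomial has vanishing third forward difference, so
  - q(2) + 3·q(5) - 3·q(8) + q(11) = 0.
Substituting the known values and solving for q(8):
  -3·q(8) = -546
  q(8) = 182.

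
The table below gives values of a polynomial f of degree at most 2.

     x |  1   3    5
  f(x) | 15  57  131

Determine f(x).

f(x) = 4x^2 + 5x + 6

Write f(x) = ax^2 + bx + c. Substituting each data point gives a linear system:
  a + b + c = 15
  9a + 3b + c = 57
  25a + 5b + c = 131
Solving the system yields a = 4, b = 5, c = 6.
So f(x) = 4x^2 + 5x + 6.
Check: f(1) = 15. ✓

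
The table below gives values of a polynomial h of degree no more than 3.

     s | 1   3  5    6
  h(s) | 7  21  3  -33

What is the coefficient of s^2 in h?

Write h(s) = as^3 + bs^2 + cs + d. Substituting each data point gives a linear system:
  a + b + c + d = 7
  27a + 9b + 3c + d = 21
  125a + 25b + 5c + d = 3
  216a + 36b + 6c + d = -33
Solving the system yields a = -1, b = 5, c = 0, d = 3.
So h(s) = -s^3 + 5s^2 + 3.
The coefficient of s^2 is 5.

5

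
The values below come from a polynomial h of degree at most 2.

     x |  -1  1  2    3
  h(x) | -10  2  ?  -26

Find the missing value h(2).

-7

The 3 known points determine the degree-2 polynomial uniquely.
Write h(x) = ax^2 + bx + c. Substituting each data point gives a linear system:
  a - b + c = -10
  a + b + c = 2
  9a + 3b + c = -26
Solving the system yields a = -5, b = 6, c = 1.
So h(x) = -5x² + 6x + 1.
Then h(2) = -7.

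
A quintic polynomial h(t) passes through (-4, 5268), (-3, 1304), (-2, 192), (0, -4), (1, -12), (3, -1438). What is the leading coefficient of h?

-5

Write h(t) = at^5 + bt^4 + ct^3 + dt^2 + et + k. Substituting each data point gives a linear system:
  -1024a + 256b - 64c + 16d - 4e + k = 5268
  -243a + 81b - 27c + 9d - 3e + k = 1304
  -32a + 16b - 8c + 4d - 2e + k = 192
  k = -4
  a + b + c + d + e + k = -12
  243a + 81b + 27c + 9d + 3e + k = -1438
Solving the system yields a = -5, b = -1, c = -6, d = 2, e = 2, k = -4.
So h(t) = -5t⁵ - t⁴ - 6t³ + 2t² + 2t - 4.
The leading coefficient is -5.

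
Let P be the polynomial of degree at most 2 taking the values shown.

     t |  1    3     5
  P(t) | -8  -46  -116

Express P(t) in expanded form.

P(t) = -4t^2 - 3t - 1

Using the Lagrange interpolation formula with nodes 1, 3, 5:
  L_0(t) = (t - 3)(t - 5) / 8
  L_1(t) = (t - 1)(t - 5) / -4
  L_2(t) = (t - 1)(t - 3) / 8
Then P(t) = -8·L_0(t) - 46·L_1(t) - 116·L_2(t).
Expanding and collecting terms gives P(t) = -4t² - 3t - 1.
Check: P(3) = -46. ✓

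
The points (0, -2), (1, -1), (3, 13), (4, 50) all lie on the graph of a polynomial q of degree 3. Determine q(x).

q(x) = 2x^3 - 6x^2 + 5x - 2

Using the Lagrange interpolation formula with nodes 0, 1, 3, 4:
  L_0(x) = (x - 1)(x - 3)(x - 4) / -12
  L_1(x) = x(x - 3)(x - 4) / 6
  L_2(x) = x(x - 1)(x - 4) / -6
  L_3(x) = x(x - 1)(x - 3) / 12
Then q(x) = -2·L_0(x) - 1·L_1(x) + 13·L_2(x) + 50·L_3(x).
Expanding and collecting terms gives q(x) = 2x^3 - 6x^2 + 5x - 2.
Check: q(4) = 50. ✓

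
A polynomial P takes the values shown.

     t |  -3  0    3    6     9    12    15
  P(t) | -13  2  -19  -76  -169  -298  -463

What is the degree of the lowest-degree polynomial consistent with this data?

2

Forward differences of the values at t = -3, 0, 3, 6, 9, 12, 15:
  P  : -13  2  -19  -76  -169  -298  -463
  Δ  : 15  -21  -57  -93  -129  -165
  Δ^2: -36  -36  -36  -36  -36
  Δ^3: 0  0  0  0
  Δ^4: 0  0  0
  Δ^5: 0  0
  Δ^6: 0
The second differences are constant (-36) and nonzero, while all higher differences vanish, so the minimal degree is 2.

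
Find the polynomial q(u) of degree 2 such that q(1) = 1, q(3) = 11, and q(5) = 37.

q(u) = 2u^2 - 3u + 2

Write q(u) = au^2 + bu + c. Substituting each data point gives a linear system:
  a + b + c = 1
  9a + 3b + c = 11
  25a + 5b + c = 37
Solving the system yields a = 2, b = -3, c = 2.
So q(u) = 2u^2 - 3u + 2.
Check: q(3) = 11. ✓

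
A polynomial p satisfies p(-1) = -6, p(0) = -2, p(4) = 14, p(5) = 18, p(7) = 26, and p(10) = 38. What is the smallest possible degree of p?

Divided differences on the nodes -1, 0, 4, 5, 7, 10:
  order 0: -6  -2  14  18  26  38
  order 1: 4  4  4  4  4
  order 2: 0  0  0  0
  order 3: 0  0  0
  order 4: 0  0
  order 5: 0
The order-1 divided differences are all 4 (nonzero) and every higher order vanishes, so the data lies on a polynomial of degree exactly 1.

1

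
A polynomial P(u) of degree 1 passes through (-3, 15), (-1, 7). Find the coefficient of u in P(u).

-4

Write P(u) = au + b. Substituting each data point gives a linear system:
  -3a + b = 15
  -a + b = 7
Solving the system yields a = -4, b = 3.
So P(u) = -4u + 3.
The leading coefficient is -4.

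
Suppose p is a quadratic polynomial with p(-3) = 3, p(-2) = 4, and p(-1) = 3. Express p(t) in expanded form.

Using the Lagrange interpolation formula with nodes -3, -2, -1:
  L_0(t) = (t + 2)(t + 1) / 2
  L_1(t) = (t + 3)(t + 1) / -1
  L_2(t) = (t + 3)(t + 2) / 2
Then p(t) = 3·L_0(t) + 4·L_1(t) + 3·L_2(t).
Expanding and collecting terms gives p(t) = -t^2 - 4t.
Check: p(-3) = 3. ✓

p(t) = -t^2 - 4t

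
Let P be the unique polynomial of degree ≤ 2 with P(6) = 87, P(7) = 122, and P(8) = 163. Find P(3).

Write P(t) = at^2 + bt + c. Substituting each data point gives a linear system:
  36a + 6b + c = 87
  49a + 7b + c = 122
  64a + 8b + c = 163
Solving the system yields a = 3, b = -4, c = 3.
So P(t) = 3t^2 - 4t + 3.
Then P(3) = 18.

18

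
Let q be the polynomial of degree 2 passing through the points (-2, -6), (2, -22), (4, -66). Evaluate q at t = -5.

-57

Using the Lagrange interpolation formula with nodes -2, 2, 4:
  L_0(t) = (t - 2)(t - 4) / 24
  L_1(t) = (t + 2)(t - 4) / -8
  L_2(t) = (t + 2)(t - 2) / 12
Then q(t) = -6·L_0(t) - 22·L_1(t) - 66·L_2(t).
Expanding and collecting terms gives q(t) = -3t^2 - 4t - 2.
Evaluating at t = -5: q(-5) = -57.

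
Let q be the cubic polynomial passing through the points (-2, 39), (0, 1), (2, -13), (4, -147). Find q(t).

Using the Lagrange interpolation formula with nodes -2, 0, 2, 4:
  L_0(t) = t(t - 2)(t - 4) / -48
  L_1(t) = (t + 2)(t - 2)(t - 4) / 16
  L_2(t) = (t + 2)t(t - 4) / -16
  L_3(t) = (t + 2)t(t - 2) / 48
Then q(t) = 39·L_0(t) + 1·L_1(t) - 13·L_2(t) - 147·L_3(t).
Expanding and collecting terms gives q(t) = -3t^3 + 3t^2 - t + 1.
Check: q(4) = -147. ✓

q(t) = -3t^3 + 3t^2 - t + 1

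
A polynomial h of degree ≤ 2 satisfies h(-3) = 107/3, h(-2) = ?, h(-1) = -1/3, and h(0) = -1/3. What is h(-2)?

35/3

On equispaced nodes a degree-2 polynomial has vanishing third forward difference, so
  - h(-3) + 3·h(-2) - 3·h(-1) + h(0) = 0.
Substituting the known values and solving for h(-2):
  3·h(-2) = 35
  h(-2) = 35/3.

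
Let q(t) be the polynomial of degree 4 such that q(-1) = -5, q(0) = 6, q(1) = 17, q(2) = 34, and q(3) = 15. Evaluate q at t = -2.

-70

Write q(t) = at^4 + bt^3 + ct^2 + dt + e. Substituting each data point gives a linear system:
  a - b + c - d + e = -5
  e = 6
  a + b + c + d + e = 17
  16a + 8b + 4c + 2d + e = 34
  81a + 27b + 9c + 3d + e = 15
Solving the system yields a = -2, b = 5, c = 2, d = 6, e = 6.
So q(t) = -2t⁴ + 5t³ + 2t² + 6t + 6.
Then q(-2) = -70.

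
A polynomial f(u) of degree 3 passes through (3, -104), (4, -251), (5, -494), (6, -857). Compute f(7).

-1364

Forward differences of the values at u = 3, 4, 5, 6:
  f  : -104  -251  -494  -857
  Δ  : -147  -243  -363
  Δ^2: -96  -120
  Δ^3: -24
The third differences are constant, confirming degree 3.
Interpolating (Newton forward form) and evaluating at u = 7 gives f(7) = -1364.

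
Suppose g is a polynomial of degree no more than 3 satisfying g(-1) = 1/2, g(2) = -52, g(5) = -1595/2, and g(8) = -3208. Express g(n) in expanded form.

g(n) = -6n^3 - (5/2)n^2 + 3n

Write g(n) = an^3 + bn^2 + cn + d. Substituting each data point gives a linear system:
  -a + b - c + d = 1/2
  8a + 4b + 2c + d = -52
  125a + 25b + 5c + d = -1595/2
  512a + 64b + 8c + d = -3208
Solving the system yields a = -6, b = -5/2, c = 3, d = 0.
So g(n) = -6n^3 - (5/2)n^2 + 3n.
Check: g(5) = -1595/2. ✓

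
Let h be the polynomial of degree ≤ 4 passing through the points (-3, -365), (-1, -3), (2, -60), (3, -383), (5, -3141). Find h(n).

h(n) = -5n^4 - n^3 + 3n^2 + 6n + 4

Write h(n) = an^4 + bn^3 + cn^2 + dn + e. Substituting each data point gives a linear system:
  81a - 27b + 9c - 3d + e = -365
  a - b + c - d + e = -3
  16a + 8b + 4c + 2d + e = -60
  81a + 27b + 9c + 3d + e = -383
  625a + 125b + 25c + 5d + e = -3141
Solving the system yields a = -5, b = -1, c = 3, d = 6, e = 4.
So h(n) = -5n^4 - n^3 + 3n^2 + 6n + 4.
Check: h(-3) = -365. ✓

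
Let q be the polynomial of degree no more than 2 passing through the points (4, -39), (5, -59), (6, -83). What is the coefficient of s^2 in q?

-2

Write q(s) = as^2 + bs + c. Substituting each data point gives a linear system:
  16a + 4b + c = -39
  25a + 5b + c = -59
  36a + 6b + c = -83
Solving the system yields a = -2, b = -2, c = 1.
So q(s) = -2s² - 2s + 1.
The leading coefficient is -2.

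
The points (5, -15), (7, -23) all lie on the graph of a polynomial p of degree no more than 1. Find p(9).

-31

Write p(n) = an + b. Substituting each data point gives a linear system:
  5a + b = -15
  7a + b = -23
Solving the system yields a = -4, b = 5.
So p(n) = -4n + 5.
Then p(9) = -31.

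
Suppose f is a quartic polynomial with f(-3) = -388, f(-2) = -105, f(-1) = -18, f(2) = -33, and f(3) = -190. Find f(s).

f(s) = -3s^4 + 3s^3 - 5s^2 + 6s - 1

Write f(s) = as^4 + bs^3 + cs^2 + ds + e. Substituting each data point gives a linear system:
  81a - 27b + 9c - 3d + e = -388
  16a - 8b + 4c - 2d + e = -105
  a - b + c - d + e = -18
  16a + 8b + 4c + 2d + e = -33
  81a + 27b + 9c + 3d + e = -190
Solving the system yields a = -3, b = 3, c = -5, d = 6, e = -1.
So f(s) = -3s^4 + 3s^3 - 5s^2 + 6s - 1.
Check: f(-1) = -18. ✓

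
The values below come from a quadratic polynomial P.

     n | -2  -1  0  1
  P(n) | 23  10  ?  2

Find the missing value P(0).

The 3 known points determine the degree-2 polynomial uniquely.
Write P(n) = an^2 + bn + c. Substituting each data point gives a linear system:
  4a - 2b + c = 23
  a - b + c = 10
  a + b + c = 2
Solving the system yields a = 3, b = -4, c = 3.
So P(n) = 3n^2 - 4n + 3.
Then P(0) = 3.

3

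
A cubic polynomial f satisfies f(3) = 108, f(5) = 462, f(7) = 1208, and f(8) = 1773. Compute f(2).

33

Using the Lagrange interpolation formula with nodes 3, 5, 7, 8:
  L_0(t) = (t - 5)(t - 7)(t - 8) / -40
  L_1(t) = (t - 3)(t - 7)(t - 8) / 12
  L_2(t) = (t - 3)(t - 5)(t - 8) / -8
  L_3(t) = (t - 3)(t - 5)(t - 7) / 15
Then f(t) = 108·L_0(t) + 462·L_1(t) + 1208·L_2(t) + 1773·L_3(t).
Expanding and collecting terms gives f(t) = 3t^3 + 4t^2 - 2t - 3.
Evaluating at t = 2: f(2) = 33.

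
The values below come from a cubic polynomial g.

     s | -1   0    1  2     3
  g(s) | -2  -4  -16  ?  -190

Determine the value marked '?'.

On equispaced nodes a degree-3 polynomial has vanishing fourth forward difference, so
  g(-1) - 4·g(0) + 6·g(1) - 4·g(2) + g(3) = 0.
Substituting the known values and solving for g(2):
  -4·g(2) = 272
  g(2) = -68.

-68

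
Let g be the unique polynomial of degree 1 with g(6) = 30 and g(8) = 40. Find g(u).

Using the Lagrange interpolation formula with nodes 6, 8:
  L_0(u) = (u - 8) / -2
  L_1(u) = (u - 6) / 2
Then g(u) = 30·L_0(u) + 40·L_1(u).
Expanding and collecting terms gives g(u) = 5u.
Check: g(8) = 40. ✓

g(u) = 5u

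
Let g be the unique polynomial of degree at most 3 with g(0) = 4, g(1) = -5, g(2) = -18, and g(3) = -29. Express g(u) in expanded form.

g(u) = u^3 - 5u^2 - 5u + 4

Using the Lagrange interpolation formula with nodes 0, 1, 2, 3:
  L_0(u) = (u - 1)(u - 2)(u - 3) / -6
  L_1(u) = u(u - 2)(u - 3) / 2
  L_2(u) = u(u - 1)(u - 3) / -2
  L_3(u) = u(u - 1)(u - 2) / 6
Then g(u) = 4·L_0(u) - 5·L_1(u) - 18·L_2(u) - 29·L_3(u).
Expanding and collecting terms gives g(u) = u³ - 5u² - 5u + 4.
Check: g(0) = 4. ✓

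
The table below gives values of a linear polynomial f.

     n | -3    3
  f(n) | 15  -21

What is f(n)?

Write f(n) = an + b. Substituting each data point gives a linear system:
  -3a + b = 15
  3a + b = -21
Solving the system yields a = -6, b = -3.
So f(n) = -6n - 3.
Check: f(-3) = 15. ✓

f(n) = -6n - 3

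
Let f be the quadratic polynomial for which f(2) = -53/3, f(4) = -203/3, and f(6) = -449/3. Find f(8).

-791/3

Forward differences of the values at t = 2, 4, 6:
  f  : -53/3  -203/3  -449/3
  Δ  : -50  -82
  Δ^2: -32
The second differences are constant, confirming degree 2.
Interpolating (Newton forward form) and evaluating at t = 8 gives f(8) = -791/3.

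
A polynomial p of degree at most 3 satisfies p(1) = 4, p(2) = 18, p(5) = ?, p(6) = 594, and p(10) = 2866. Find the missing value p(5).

The 4 known points determine the degree-3 polynomial uniquely.
Write p(n) = an^3 + bn^2 + cn + d. Substituting each data point gives a linear system:
  a + b + c + d = 4
  8a + 4b + 2c + d = 18
  216a + 36b + 6c + d = 594
  1000a + 100b + 10c + d = 2866
Solving the system yields a = 3, b = -1, c = -4, d = 6.
So p(n) = 3n^3 - n^2 - 4n + 6.
Then p(5) = 336.

336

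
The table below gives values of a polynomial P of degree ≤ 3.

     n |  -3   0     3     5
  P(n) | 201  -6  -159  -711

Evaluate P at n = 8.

-2934

Using the Lagrange interpolation formula with nodes -3, 0, 3, 5:
  L_0(n) = n(n - 3)(n - 5) / -144
  L_1(n) = (n + 3)(n - 3)(n - 5) / 45
  L_2(n) = (n + 3)n(n - 5) / -36
  L_3(n) = (n + 3)n(n - 3) / 80
Then P(n) = 201·L_0(n) - 6·L_1(n) - 159·L_2(n) - 711·L_3(n).
Expanding and collecting terms gives P(n) = -6n^3 + 3n^2 - 6n - 6.
Evaluating at n = 8: P(8) = -2934.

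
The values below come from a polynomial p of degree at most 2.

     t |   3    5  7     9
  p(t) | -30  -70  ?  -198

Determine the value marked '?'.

-126

On equispaced nodes a degree-2 polynomial has vanishing third forward difference, so
  - p(3) + 3·p(5) - 3·p(7) + p(9) = 0.
Substituting the known values and solving for p(7):
  -3·p(7) = 378
  p(7) = -126.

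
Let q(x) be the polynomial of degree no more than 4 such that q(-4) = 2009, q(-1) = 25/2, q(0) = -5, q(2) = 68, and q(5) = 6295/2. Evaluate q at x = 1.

Using the Lagrange interpolation formula with nodes -4, -1, 0, 2, 5:
  L_0(x) = (x + 1)x(x - 2)(x - 5) / 648
  L_1(x) = (x + 4)x(x - 2)(x - 5) / -54
  L_2(x) = (x + 4)(x + 1)(x - 2)(x - 5) / 40
  L_3(x) = (x + 4)(x + 1)x(x - 5) / -108
  L_4(x) = (x + 4)(x + 1)x(x - 2) / 810
Then q(x) = 2009·L_0(x) + 25/2·L_1(x) - 5·L_2(x) + 68·L_3(x) + 6295/2·L_4(x).
Expanding and collecting terms gives q(x) = 6x^4 - 6x^3 + 6x^2 + (1/2)x - 5.
Evaluating at x = 1: q(1) = 3/2.

3/2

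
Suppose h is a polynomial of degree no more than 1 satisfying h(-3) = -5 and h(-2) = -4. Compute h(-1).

Using the Lagrange interpolation formula with nodes -3, -2:
  L_0(u) = (u + 2) / -1
  L_1(u) = (u + 3) / 1
Then h(u) = -5·L_0(u) - 4·L_1(u).
Expanding and collecting terms gives h(u) = u - 2.
Evaluating at u = -1: h(-1) = -3.

-3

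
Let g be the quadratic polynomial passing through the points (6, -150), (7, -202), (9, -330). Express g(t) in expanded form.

Write g(t) = at^2 + bt + c. Substituting each data point gives a linear system:
  36a + 6b + c = -150
  49a + 7b + c = -202
  81a + 9b + c = -330
Solving the system yields a = -4, b = 0, c = -6.
So g(t) = -4t^2 - 6.
Check: g(9) = -330. ✓

g(t) = -4t^2 - 6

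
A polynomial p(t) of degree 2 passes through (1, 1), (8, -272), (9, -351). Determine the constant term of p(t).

Write p(t) = at^2 + bt + c. Substituting each data point gives a linear system:
  a + b + c = 1
  64a + 8b + c = -272
  81a + 9b + c = -351
Solving the system yields a = -5, b = 6, c = 0.
So p(t) = -5t² + 6t.
The constant term is 0.

0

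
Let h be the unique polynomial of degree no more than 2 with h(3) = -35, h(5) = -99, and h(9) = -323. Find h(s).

Write h(s) = as^2 + bs + c. Substituting each data point gives a linear system:
  9a + 3b + c = -35
  25a + 5b + c = -99
  81a + 9b + c = -323
Solving the system yields a = -4, b = 0, c = 1.
So h(s) = -4s^2 + 1.
Check: h(9) = -323. ✓

h(s) = -4s^2 + 1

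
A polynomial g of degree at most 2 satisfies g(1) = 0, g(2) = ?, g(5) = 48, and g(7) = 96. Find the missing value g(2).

The 3 known points determine the degree-2 polynomial uniquely.
Write g(x) = ax^2 + bx + c. Substituting each data point gives a linear system:
  a + b + c = 0
  25a + 5b + c = 48
  49a + 7b + c = 96
Solving the system yields a = 2, b = 0, c = -2.
So g(x) = 2x^2 - 2.
Then g(2) = 6.

6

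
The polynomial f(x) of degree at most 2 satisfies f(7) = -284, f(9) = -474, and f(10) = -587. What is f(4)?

-89

Write f(x) = ax^2 + bx + c. Substituting each data point gives a linear system:
  49a + 7b + c = -284
  81a + 9b + c = -474
  100a + 10b + c = -587
Solving the system yields a = -6, b = 1, c = 3.
So f(x) = -6x^2 + x + 3.
Then f(4) = -89.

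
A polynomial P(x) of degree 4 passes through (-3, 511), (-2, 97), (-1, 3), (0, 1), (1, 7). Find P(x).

P(x) = 6x^4 - 2x^3 - 2x^2 + 4x + 1

Write P(x) = ax^4 + bx^3 + cx^2 + dx + e. Substituting each data point gives a linear system:
  81a - 27b + 9c - 3d + e = 511
  16a - 8b + 4c - 2d + e = 97
  a - b + c - d + e = 3
  e = 1
  a + b + c + d + e = 7
Solving the system yields a = 6, b = -2, c = -2, d = 4, e = 1.
So P(x) = 6x^4 - 2x^3 - 2x^2 + 4x + 1.
Check: P(-2) = 97. ✓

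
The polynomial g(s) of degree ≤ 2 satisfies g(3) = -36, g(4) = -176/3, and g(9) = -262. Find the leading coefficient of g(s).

Write g(s) = as^2 + bs + c. Substituting each data point gives a linear system:
  9a + 3b + c = -36
  16a + 4b + c = -176/3
  81a + 9b + c = -262
Solving the system yields a = -3, b = -5/3, c = -4.
So g(s) = -3s² - (5/3)s - 4.
The leading coefficient is -3.

-3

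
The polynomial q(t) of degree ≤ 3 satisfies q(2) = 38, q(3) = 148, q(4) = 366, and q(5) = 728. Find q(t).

Write q(t) = at^3 + bt^2 + ct + d. Substituting each data point gives a linear system:
  8a + 4b + 2c + d = 38
  27a + 9b + 3c + d = 148
  64a + 16b + 4c + d = 366
  125a + 25b + 5c + d = 728
Solving the system yields a = 6, b = 0, c = -4, d = -2.
So q(t) = 6t³ - 4t - 2.
Check: q(5) = 728. ✓

q(t) = 6t^3 - 4t - 2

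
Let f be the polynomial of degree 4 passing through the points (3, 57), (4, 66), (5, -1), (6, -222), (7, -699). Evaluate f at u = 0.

-6

Write f(u) = au^4 + bu^3 + cu^2 + du + e. Substituting each data point gives a linear system:
  81a + 27b + 9c + 3d + e = 57
  256a + 64b + 16c + 4d + e = 66
  625a + 125b + 25c + 5d + e = -1
  1296a + 216b + 36c + 6d + e = -222
  2401a + 343b + 49c + 7d + e = -699
Solving the system yields a = -1, b = 5, c = -1, d = 6, e = -6.
So f(u) = -u^4 + 5u^3 - u^2 + 6u - 6.
Then f(0) = -6.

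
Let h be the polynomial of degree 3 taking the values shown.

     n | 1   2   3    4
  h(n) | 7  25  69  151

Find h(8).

1099

Using the Lagrange interpolation formula with nodes 1, 2, 3, 4:
  L_0(n) = (n - 2)(n - 3)(n - 4) / -6
  L_1(n) = (n - 1)(n - 3)(n - 4) / 2
  L_2(n) = (n - 1)(n - 2)(n - 4) / -2
  L_3(n) = (n - 1)(n - 2)(n - 3) / 6
Then h(n) = 7·L_0(n) + 25·L_1(n) + 69·L_2(n) + 151·L_3(n).
Expanding and collecting terms gives h(n) = 2n^3 + n^2 + n + 3.
Evaluating at n = 8: h(8) = 1099.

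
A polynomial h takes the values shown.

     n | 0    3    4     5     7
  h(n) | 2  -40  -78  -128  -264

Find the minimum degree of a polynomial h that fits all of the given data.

2

Divided differences on the nodes 0, 3, 4, 5, 7:
  order 0: 2  -40  -78  -128  -264
  order 1: -14  -38  -50  -68
  order 2: -6  -6  -6
  order 3: 0  0
  order 4: 0
The order-2 divided differences are all -6 (nonzero) and every higher order vanishes, so the data lies on a polynomial of degree exactly 2.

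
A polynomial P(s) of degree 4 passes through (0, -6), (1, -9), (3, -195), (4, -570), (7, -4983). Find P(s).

P(s) = -2s^4 - 4s^2 + 3s - 6

Using the Lagrange interpolation formula with nodes 0, 1, 3, 4, 7:
  L_0(s) = (s - 1)(s - 3)(s - 4)(s - 7) / 84
  L_1(s) = s(s - 3)(s - 4)(s - 7) / -36
  L_2(s) = s(s - 1)(s - 4)(s - 7) / 24
  L_3(s) = s(s - 1)(s - 3)(s - 7) / -36
  L_4(s) = s(s - 1)(s - 3)(s - 4) / 504
Then P(s) = -6·L_0(s) - 9·L_1(s) - 195·L_2(s) - 570·L_3(s) - 4983·L_4(s).
Expanding and collecting terms gives P(s) = -2s^4 - 4s^2 + 3s - 6.
Check: P(3) = -195. ✓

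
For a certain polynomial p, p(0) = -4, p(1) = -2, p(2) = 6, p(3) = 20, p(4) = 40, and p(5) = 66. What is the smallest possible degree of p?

2

Forward differences of the values at n = 0, 1, 2, 3, 4, 5:
  p  : -4  -2  6  20  40  66
  Δ  : 2  8  14  20  26
  Δ^2: 6  6  6  6
  Δ^3: 0  0  0
  Δ^4: 0  0
  Δ^5: 0
The second differences are constant (6) and nonzero, while all higher differences vanish, so the minimal degree is 2.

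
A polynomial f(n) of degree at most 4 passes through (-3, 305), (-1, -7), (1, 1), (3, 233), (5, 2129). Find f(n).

f(n) = 4n^4 - 2n^3 - 6n^2 + 6n - 1

Write f(n) = an^4 + bn^3 + cn^2 + dn + e. Substituting each data point gives a linear system:
  81a - 27b + 9c - 3d + e = 305
  a - b + c - d + e = -7
  a + b + c + d + e = 1
  81a + 27b + 9c + 3d + e = 233
  625a + 125b + 25c + 5d + e = 2129
Solving the system yields a = 4, b = -2, c = -6, d = 6, e = -1.
So f(n) = 4n^4 - 2n^3 - 6n^2 + 6n - 1.
Check: f(-3) = 305. ✓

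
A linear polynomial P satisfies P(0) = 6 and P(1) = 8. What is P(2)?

Write P(u) = au + b. Substituting each data point gives a linear system:
  b = 6
  a + b = 8
Solving the system yields a = 2, b = 6.
So P(u) = 2u + 6.
Then P(2) = 10.

10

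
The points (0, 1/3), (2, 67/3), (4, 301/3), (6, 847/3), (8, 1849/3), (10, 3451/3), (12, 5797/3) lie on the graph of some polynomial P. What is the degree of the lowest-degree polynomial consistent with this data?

Forward differences of the values at t = 0, 2, 4, 6, 8, 10, 12:
  P  : 1/3  67/3  301/3  847/3  1849/3  3451/3  5797/3
  Δ  : 22  78  182  334  534  782
  Δ^2: 56  104  152  200  248
  Δ^3: 48  48  48  48
  Δ^4: 0  0  0
  Δ^5: 0  0
  Δ^6: 0
The third differences are constant (48) and nonzero, while all higher differences vanish, so the minimal degree is 3.

3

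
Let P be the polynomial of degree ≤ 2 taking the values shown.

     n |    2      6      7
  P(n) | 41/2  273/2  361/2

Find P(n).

P(n) = 3n^2 + 5n - 3/2

Write P(n) = an^2 + bn + c. Substituting each data point gives a linear system:
  4a + 2b + c = 41/2
  36a + 6b + c = 273/2
  49a + 7b + c = 361/2
Solving the system yields a = 3, b = 5, c = -3/2.
So P(n) = 3n^2 + 5n - 3/2.
Check: P(7) = 361/2. ✓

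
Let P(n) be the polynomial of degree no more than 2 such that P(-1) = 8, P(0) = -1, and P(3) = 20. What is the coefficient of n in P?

Write P(n) = an^2 + bn + c. Substituting each data point gives a linear system:
  a - b + c = 8
  c = -1
  9a + 3b + c = 20
Solving the system yields a = 4, b = -5, c = -1.
So P(n) = 4n^2 - 5n - 1.
The coefficient of n is -5.

-5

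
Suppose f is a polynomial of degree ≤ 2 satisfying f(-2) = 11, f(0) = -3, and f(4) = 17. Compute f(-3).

24

Using the Lagrange interpolation formula with nodes -2, 0, 4:
  L_0(n) = n(n - 4) / 12
  L_1(n) = (n + 2)(n - 4) / -8
  L_2(n) = (n + 2)n / 24
Then f(n) = 11·L_0(n) - 3·L_1(n) + 17·L_2(n).
Expanding and collecting terms gives f(n) = 2n^2 - 3n - 3.
Evaluating at n = -3: f(-3) = 24.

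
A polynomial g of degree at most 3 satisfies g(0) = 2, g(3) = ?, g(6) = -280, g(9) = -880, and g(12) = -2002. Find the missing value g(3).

-40

On equispaced nodes a degree-3 polynomial has vanishing fourth forward difference, so
  g(0) - 4·g(3) + 6·g(6) - 4·g(9) + g(12) = 0.
Substituting the known values and solving for g(3):
  -4·g(3) = 160
  g(3) = -40.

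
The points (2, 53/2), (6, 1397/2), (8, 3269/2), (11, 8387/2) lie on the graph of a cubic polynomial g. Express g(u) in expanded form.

Using the Lagrange interpolation formula with nodes 2, 6, 8, 11:
  L_0(u) = (u - 6)(u - 8)(u - 11) / -216
  L_1(u) = (u - 2)(u - 8)(u - 11) / 40
  L_2(u) = (u - 2)(u - 6)(u - 11) / -36
  L_3(u) = (u - 2)(u - 6)(u - 8) / 135
Then g(u) = 53/2·L_0(u) + 1397/2·L_1(u) + 3269/2·L_2(u) + 8387/2·L_3(u).
Expanding and collecting terms gives g(u) = 3u^3 + 2u^2 - 4u + 5/2.
Check: g(11) = 8387/2. ✓

g(u) = 3u^3 + 2u^2 - 4u + 5/2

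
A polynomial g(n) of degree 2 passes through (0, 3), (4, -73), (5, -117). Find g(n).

Using the Lagrange interpolation formula with nodes 0, 4, 5:
  L_0(n) = (n - 4)(n - 5) / 20
  L_1(n) = n(n - 5) / -4
  L_2(n) = n(n - 4) / 5
Then g(n) = 3·L_0(n) - 73·L_1(n) - 117·L_2(n).
Expanding and collecting terms gives g(n) = -5n^2 + n + 3.
Check: g(5) = -117. ✓

g(n) = -5n^2 + n + 3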